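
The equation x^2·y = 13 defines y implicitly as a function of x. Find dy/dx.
Differentiate both sides with respect to x, treating y as y(x). By the chain rule, any term containing y contributes a factor of y' = dy/dx when we differentiate it.

Move every term to one side and write the relation as F(x, y) = 0. Term by term,
  d/dx[x^2y] = x^2·y' + 2xy
  d/dx[-13] = 0

The pieces without y' make up ∂F/∂x and the coefficient of y' is ∂F/∂y:
  ∂F/∂x = 2xy,
  ∂F/∂y = x^2.

Since d/dx[F] = ∂F/∂x + (∂F/∂y)·y' = 0, solve for y':
  (∂F/∂y)·y' = -∂F/∂x
  dy/dx = -(∂F/∂x)/(∂F/∂y) = -(2xy)/(x^2) = -2y/x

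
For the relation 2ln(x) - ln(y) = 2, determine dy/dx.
Differentiate both sides with respect to x, treating y as y(x). By the chain rule, any term containing y contributes a factor of y' = dy/dx when we differentiate it.

Move every term to one side and write the relation as F(x, y) = 0. Term by term,
  d/dx[2ln(x)] = 2/x
  d/dx[-ln(y)] = -y'/y
  d/dx[-2] = 0

The pieces without y' make up ∂F/∂x and the coefficient of y' is ∂F/∂y:
  ∂F/∂x = 2/x,
  ∂F/∂y = -1/y.

Since d/dx[F] = ∂F/∂x + (∂F/∂y)·y' = 0, solve for y':
  (∂F/∂y)·y' = -∂F/∂x
  dy/dx = -(∂F/∂x)/(∂F/∂y) = -(2/x)/(-1/y) = 2y/x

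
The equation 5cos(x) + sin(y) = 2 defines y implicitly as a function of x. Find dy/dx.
Differentiate both sides with respect to x, treating y as y(x). By the chain rule, any term containing y contributes a factor of y' = dy/dx when we differentiate it.

Move every term to one side and write the relation as F(x, y) = 0. Term by term,
  d/dx[sin(y)] = y'·cos(y)
  d/dx[5cos(x)] = -5sin(x)
  d/dx[-2] = 0

The pieces without y' make up ∂F/∂x and the coefficient of y' is ∂F/∂y:
  ∂F/∂x = -5sin(x),
  ∂F/∂y = cos(y).

Since d/dx[F] = ∂F/∂x + (∂F/∂y)·y' = 0, solve for y':
  (∂F/∂y)·y' = -∂F/∂x
  dy/dx = -(∂F/∂x)/(∂F/∂y) = -(-5sin(x))/(cos(y)) = 5sin(x)/cos(y)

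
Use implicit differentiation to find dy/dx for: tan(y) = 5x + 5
Differentiate both sides with respect to x, treating y as y(x). By the chain rule, any term containing y contributes a factor of y' = dy/dx when we differentiate it.

Move every term to one side and write the relation as F(x, y) = 0. Term by term,
  d/dx[-5x] = -5
  d/dx[tan(y)] = y'(tan(y)^2 + 1)
  d/dx[-5] = 0

The pieces without y' make up ∂F/∂x and the coefficient of y' is ∂F/∂y:
  ∂F/∂x = -5,
  ∂F/∂y = tan(y)^2 + 1.

Since d/dx[F] = ∂F/∂x + (∂F/∂y)·y' = 0, solve for y':
  (∂F/∂y)·y' = -∂F/∂x
  dy/dx = -(∂F/∂x)/(∂F/∂y) = -(-5)/(tan(y)^2 + 1) = 5cos(y)^2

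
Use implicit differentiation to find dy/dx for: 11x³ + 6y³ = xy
Differentiate the relation implicitly: treat y = y(x) and apply the chain rule, so every y-derivative picks up a y' = dy/dx factor.

With everything moved to the left-hand side, differentiate term by term:
  d/dx[11x^3] = 33x^2
  d/dx[-xy] = -x·y' - y
  d/dx[6y^3] = 18y^2·y'

Separating the contributions that come from x directly and those that come through y:
  without y':      33x^2 - y
  multiplying y':  -x + 18y^2

so (33x^2 - y) + (-x + 18y^2)·y' = 0, and therefore
  dy/dx = -(33x^2 - y)/(-x + 18y^2) = (33x^2 - y)/(x - 18y^2)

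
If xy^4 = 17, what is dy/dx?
Differentiate the relation implicitly: treat y = y(x) and apply the chain rule, so every y-derivative picks up a y' = dy/dx factor.

With everything moved to the left-hand side, differentiate term by term:
  d/dx[xy^4] = 4xy^3·y' + y^4
  d/dx[-17] = 0

Separating the contributions that come from x directly and those that come through y:
  without y':      y^4
  multiplying y':  4xy^3

so (y^4) + (4xy^3)·y' = 0, and therefore
  dy/dx = -(y^4)/(4xy^3) = -y/(4x)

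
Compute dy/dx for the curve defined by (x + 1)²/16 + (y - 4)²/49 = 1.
Take d/dx of both sides. Since y is implicitly a function of x, the chain rule attaches a y' = dy/dx factor whenever we differentiate through y.

Set F(x, y) = (left side) − (right side), so the curve is F = 0. Differentiating each term of F:
  d/dx[(x + 1)^2/16] = x/8 + 1/8
  d/dx[(y - 4)^2/49] = 2·y'(y - 4)/49
  d/dx[-1] = 0

Collecting, the y'-free part is the partial derivative in x and the y' coefficient is the partial derivative in y:
  ∂F/∂x = x/8 + 1/8
  ∂F/∂y = 2y/49 - 8/49

so d/dx[F(x, y(x))] = ∂F/∂x + (∂F/∂y)·y' = 0. Rearranging,
  dy/dx = -(∂F/∂x)/(∂F/∂y) = -(x/8 + 1/8)/(2y/49 - 8/49)
        = -((x + 1)/8)/(2(y - 4)/49) = 49(-x - 1)/(16(y - 4))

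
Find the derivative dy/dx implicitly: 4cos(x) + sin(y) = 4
Differentiate the relation implicitly: treat y = y(x) and apply the chain rule, so every y-derivative picks up a y' = dy/dx factor.

With everything moved to the left-hand side, differentiate term by term:
  d/dx[sin(y)] = y'·cos(y)
  d/dx[4cos(x)] = -4sin(x)
  d/dx[-4] = 0

Separating the contributions that come from x directly and those that come through y:
  without y':      -4sin(x)
  multiplying y':  cos(y)

so (-4sin(x)) + (cos(y))·y' = 0, and therefore
  dy/dx = -(-4sin(x))/(cos(y)) = 4sin(x)/cos(y)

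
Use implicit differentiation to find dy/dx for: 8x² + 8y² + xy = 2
Differentiate both sides with respect to x, treating y as y(x). By the chain rule, any term containing y contributes a factor of y' = dy/dx when we differentiate it.

Move every term to one side and write the relation as F(x, y) = 0. Term by term,
  d/dx[8x^2] = 16x
  d/dx[xy] = x·y' + y
  d/dx[8y^2] = 16y·y'
  d/dx[-2] = 0

The pieces without y' make up ∂F/∂x and the coefficient of y' is ∂F/∂y:
  ∂F/∂x = 16x + y,
  ∂F/∂y = x + 16y.

Since d/dx[F] = ∂F/∂x + (∂F/∂y)·y' = 0, solve for y':
  (∂F/∂y)·y' = -∂F/∂x
  dy/dx = -(∂F/∂x)/(∂F/∂y) = -(16x + y)/(x + 16y) = (-16x - y)/(x + 16y)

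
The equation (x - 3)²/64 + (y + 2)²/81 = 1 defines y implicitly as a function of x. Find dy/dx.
Differentiate the relation implicitly: treat y = y(x) and apply the chain rule, so every y-derivative picks up a y' = dy/dx factor.

With everything moved to the left-hand side, differentiate term by term:
  d/dx[(x - 3)^2/64] = x/32 - 3/32
  d/dx[(y + 2)^2/81] = 2·y'(y + 2)/81
  d/dx[-1] = 0

Separating the contributions that come from x directly and those that come through y:
  without y':      x/32 - 3/32
  multiplying y':  2y/81 + 4/81

so (x/32 - 3/32) + (2y/81 + 4/81)·y' = 0, and therefore
  dy/dx = -(x/32 - 3/32)/(2y/81 + 4/81)
        = -((x - 3)/32)/(2(y + 2)/81) = 81(3 - x)/(64(y + 2))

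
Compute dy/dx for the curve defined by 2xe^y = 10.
Differentiate both sides with respect to x, treating y as y(x). By the chain rule, any term containing y contributes a factor of y' = dy/dx when we differentiate it.

Move every term to one side and write the relation as F(x, y) = 0. Term by term,
  d/dx[2x·e^(y)] = 2x·y'·e^(y) + 2e^(y)
  d/dx[-10] = 0

The pieces without y' make up ∂F/∂x and the coefficient of y' is ∂F/∂y:
  ∂F/∂x = 2e^(y),
  ∂F/∂y = 2x·e^(y).

Since d/dx[F] = ∂F/∂x + (∂F/∂y)·y' = 0, solve for y':
  (∂F/∂y)·y' = -∂F/∂x
  dy/dx = -(∂F/∂x)/(∂F/∂y) = -(2e^(y))/(2x·e^(y)) = -1/x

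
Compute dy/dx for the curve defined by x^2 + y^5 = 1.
Differentiate both sides with respect to x, treating y as y(x). By the chain rule, any term containing y contributes a factor of y' = dy/dx when we differentiate it.

Move every term to one side and write the relation as F(x, y) = 0. Term by term,
  d/dx[x^2] = 2x
  d/dx[y^5] = 5y^4·y'
  d/dx[-1] = 0

The pieces without y' make up ∂F/∂x and the coefficient of y' is ∂F/∂y:
  ∂F/∂x = 2x,
  ∂F/∂y = 5y^4.

Since d/dx[F] = ∂F/∂x + (∂F/∂y)·y' = 0, solve for y':
  (∂F/∂y)·y' = -∂F/∂x
  dy/dx = -(∂F/∂x)/(∂F/∂y) = -(2x)/(5y^4) = -2x/(5y^4)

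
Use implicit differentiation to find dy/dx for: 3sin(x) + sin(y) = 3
Apply d/dx to both sides, remembering that y depends on x. Each occurrence of y therefore brings in a y' = dy/dx via the chain rule.

With F(x, y) equal to the left-hand side minus the right, differentiate F term by term:
  d/dx[3sin(x)] = 3cos(x)
  d/dx[sin(y)] = y'·cos(y)
  d/dx[-3] = 0
Adding these up, d/dx[F] = 0 becomes
  (3cos(x)) + (cos(y))·y' = 0,
so isolating y',
  dy/dx = -(3cos(x))/(cos(y)) = -3cos(x)/cos(y)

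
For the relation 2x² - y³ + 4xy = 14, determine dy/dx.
Take d/dx of both sides. Since y is implicitly a function of x, the chain rule attaches a y' = dy/dx factor whenever we differentiate through y.

Set F(x, y) = (left side) − (right side), so the curve is F = 0. Differentiating each term of F:
  d/dx[2x^2] = 4x
  d/dx[4xy] = 4x·y' + 4y
  d/dx[-y^3] = -3y^2·y'
  d/dx[-14] = 0

Collecting, the y'-free part is the partial derivative in x and the y' coefficient is the partial derivative in y:
  ∂F/∂x = 4x + 4y
  ∂F/∂y = 4x - 3y^2

so d/dx[F(x, y(x))] = ∂F/∂x + (∂F/∂y)·y' = 0. Rearranging,
  dy/dx = -(∂F/∂x)/(∂F/∂y) = -(4x + 4y)/(4x - 3y^2) = 4(-x - y)/(4x - 3y^2)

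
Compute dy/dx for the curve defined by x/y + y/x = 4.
Differentiate both sides with respect to x, treating y as y(x). By the chain rule, any term containing y contributes a factor of y' = dy/dx when we differentiate it.

Move every term to one side and write the relation as F(x, y) = 0. Term by term,
  d/dx[x/y] = -x·y'/y^2 + 1/y
  d/dx[y/x] = y'/x - y/x^2
  d/dx[-4] = 0

The pieces without y' make up ∂F/∂x and the coefficient of y' is ∂F/∂y:
  ∂F/∂x = 1/y - y/x^2,
  ∂F/∂y = -x/y^2 + 1/x.

Since d/dx[F] = ∂F/∂x + (∂F/∂y)·y' = 0, solve for y':
  (∂F/∂y)·y' = -∂F/∂x
  dy/dx = -(∂F/∂x)/(∂F/∂y) = -(1/y - y/x^2)/(-x/y^2 + 1/x)
        = -((x - y)(x + y)/(x^2y))/(-(x - y)(x + y)/(xy^2)) = y/x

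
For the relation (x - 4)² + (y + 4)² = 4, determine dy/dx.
Differentiate the relation implicitly: treat y = y(x) and apply the chain rule, so every y-derivative picks up a y' = dy/dx factor.

With everything moved to the left-hand side, differentiate term by term:
  d/dx[(x - 4)^2] = 2x - 8
  d/dx[(y + 4)^2] = 2·y'(y + 4)
  d/dx[-4] = 0

Separating the contributions that come from x directly and those that come through y:
  without y':      2x - 8
  multiplying y':  2y + 8

so (2x - 8) + (2y + 8)·y' = 0, and therefore
  dy/dx = -(2x - 8)/(2y + 8) = (4 - x)/(y + 4)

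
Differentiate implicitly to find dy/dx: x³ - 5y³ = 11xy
Differentiate both sides with respect to x, treating y as y(x). By the chain rule, any term containing y contributes a factor of y' = dy/dx when we differentiate it.

Move every term to one side and write the relation as F(x, y) = 0. Term by term,
  d/dx[x^3] = 3x^2
  d/dx[-11xy] = -11x·y' - 11y
  d/dx[-5y^3] = -15y^2·y'

The pieces without y' make up ∂F/∂x and the coefficient of y' is ∂F/∂y:
  ∂F/∂x = 3x^2 - 11y,
  ∂F/∂y = -11x - 15y^2.

Since d/dx[F] = ∂F/∂x + (∂F/∂y)·y' = 0, solve for y':
  (∂F/∂y)·y' = -∂F/∂x
  dy/dx = -(∂F/∂x)/(∂F/∂y) = -(3x^2 - 11y)/(-11x - 15y^2) = (3x^2 - 11y)/(11x + 15y^2)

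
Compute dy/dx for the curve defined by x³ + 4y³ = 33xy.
Apply d/dx to both sides, remembering that y depends on x. Each occurrence of y therefore brings in a y' = dy/dx via the chain rule.

With F(x, y) equal to the left-hand side minus the right, differentiate F term by term:
  d/dx[x^3] = 3x^2
  d/dx[-33xy] = -33x·y' - 33y
  d/dx[4y^3] = 12y^2·y'
Adding these up, d/dx[F] = 0 becomes
  (3x^2 - 33y) + (-33x + 12y^2)·y' = 0,
so isolating y',
  dy/dx = -(3x^2 - 33y)/(-33x + 12y^2) = (x^2 - 11y)/(11x - 4y^2)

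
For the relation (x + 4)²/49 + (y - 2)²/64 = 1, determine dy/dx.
Take d/dx of both sides. Since y is implicitly a function of x, the chain rule attaches a y' = dy/dx factor whenever we differentiate through y.

Set F(x, y) = (left side) − (right side), so the curve is F = 0. Differentiating each term of F:
  d/dx[(x + 4)^2/49] = 2x/49 + 8/49
  d/dx[(y - 2)^2/64] = y'(y - 2)/32
  d/dx[-1] = 0

Collecting, the y'-free part is the partial derivative in x and the y' coefficient is the partial derivative in y:
  ∂F/∂x = 2x/49 + 8/49
  ∂F/∂y = y/32 - 1/16

so d/dx[F(x, y(x))] = ∂F/∂x + (∂F/∂y)·y' = 0. Rearranging,
  dy/dx = -(∂F/∂x)/(∂F/∂y) = -(2x/49 + 8/49)/(y/32 - 1/16)
        = -(2(x + 4)/49)/((y - 2)/32) = 64(-x - 4)/(49(y - 2))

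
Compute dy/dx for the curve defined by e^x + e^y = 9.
Differentiate the relation implicitly: treat y = y(x) and apply the chain rule, so every y-derivative picks up a y' = dy/dx factor.

With everything moved to the left-hand side, differentiate term by term:
  d/dx[e^(x)] = e^(x)
  d/dx[e^(y)] = y'·e^(y)
  d/dx[-9] = 0

Separating the contributions that come from x directly and those that come through y:
  without y':      e^(x)
  multiplying y':  e^(y)

so (e^(x)) + (e^(y))·y' = 0, and therefore
  dy/dx = -(e^(x))/(e^(y)) = -e^(x - y)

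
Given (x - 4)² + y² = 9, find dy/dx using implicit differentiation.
Take d/dx of both sides. Since y is implicitly a function of x, the chain rule attaches a y' = dy/dx factor whenever we differentiate through y.

Set F(x, y) = (left side) − (right side), so the curve is F = 0. Differentiating each term of F:
  d/dx[y^2] = 2y·y'
  d/dx[(x - 4)^2] = 2x - 8
  d/dx[-9] = 0

Collecting, the y'-free part is the partial derivative in x and the y' coefficient is the partial derivative in y:
  ∂F/∂x = 2x - 8
  ∂F/∂y = 2y

so d/dx[F(x, y(x))] = ∂F/∂x + (∂F/∂y)·y' = 0. Rearranging,
  dy/dx = -(∂F/∂x)/(∂F/∂y) = -(2x - 8)/(2y) = (4 - x)/y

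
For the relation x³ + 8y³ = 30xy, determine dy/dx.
Differentiate both sides with respect to x, treating y as y(x). By the chain rule, any term containing y contributes a factor of y' = dy/dx when we differentiate it.

Move every term to one side and write the relation as F(x, y) = 0. Term by term,
  d/dx[x^3] = 3x^2
  d/dx[-30xy] = -30x·y' - 30y
  d/dx[8y^3] = 24y^2·y'

The pieces without y' make up ∂F/∂x and the coefficient of y' is ∂F/∂y:
  ∂F/∂x = 3x^2 - 30y,
  ∂F/∂y = -30x + 24y^2.

Since d/dx[F] = ∂F/∂x + (∂F/∂y)·y' = 0, solve for y':
  (∂F/∂y)·y' = -∂F/∂x
  dy/dx = -(∂F/∂x)/(∂F/∂y) = -(3x^2 - 30y)/(-30x + 24y^2) = (x^2 - 10y)/(2(5x - 4y^2))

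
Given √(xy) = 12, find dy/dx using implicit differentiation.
Differentiate the relation implicitly: treat y = y(x) and apply the chain rule, so every y-derivative picks up a y' = dy/dx factor.

With everything moved to the left-hand side, differentiate term by term:
  d/dx[√(xy)] = √(xy)(x·y'/2 + y/2)/(xy)
  d/dx[-12] = 0

Separating the contributions that come from x directly and those that come through y:
  without y':      √(xy)/(2x)
  multiplying y':  √(xy)/(2y)

so (√(xy)/(2x)) + (√(xy)/(2y))·y' = 0, and therefore
  dy/dx = -(√(xy)/(2x))/(√(xy)/(2y)) = -y/x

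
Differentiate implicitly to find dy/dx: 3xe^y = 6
Differentiate the relation implicitly: treat y = y(x) and apply the chain rule, so every y-derivative picks up a y' = dy/dx factor.

With everything moved to the left-hand side, differentiate term by term:
  d/dx[3x·e^(y)] = 3x·y'·e^(y) + 3e^(y)
  d/dx[-6] = 0

Separating the contributions that come from x directly and those that come through y:
  without y':      3e^(y)
  multiplying y':  3x·e^(y)

so (3e^(y)) + (3x·e^(y))·y' = 0, and therefore
  dy/dx = -(3e^(y))/(3x·e^(y)) = -1/x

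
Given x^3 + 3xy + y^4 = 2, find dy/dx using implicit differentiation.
Differentiate the relation implicitly: treat y = y(x) and apply the chain rule, so every y-derivative picks up a y' = dy/dx factor.

With everything moved to the left-hand side, differentiate term by term:
  d/dx[x^3] = 3x^2
  d/dx[3xy] = 3x·y' + 3y
  d/dx[y^4] = 4y^3·y'
  d/dx[-2] = 0

Separating the contributions that come from x directly and those that come through y:
  without y':      3x^2 + 3y
  multiplying y':  3x + 4y^3

so (3x^2 + 3y) + (3x + 4y^3)·y' = 0, and therefore
  dy/dx = -(3x^2 + 3y)/(3x + 4y^3) = 3(-x^2 - y)/(3x + 4y^3)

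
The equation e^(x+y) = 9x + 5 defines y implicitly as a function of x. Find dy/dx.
Apply d/dx to both sides, remembering that y depends on x. Each occurrence of y therefore brings in a y' = dy/dx via the chain rule.

With F(x, y) equal to the left-hand side minus the right, differentiate F term by term:
  d/dx[-9x] = -9
  d/dx[e^(x + y)] = (y' + 1)·e^(x + y)
  d/dx[-5] = 0
Adding these up, d/dx[F] = 0 becomes
  (e^(x + y) - 9) + (e^(x + y))·y' = 0,
so isolating y',
  dy/dx = -(e^(x + y) - 9)/(e^(x + y)) = 9e^(-x - y) - 1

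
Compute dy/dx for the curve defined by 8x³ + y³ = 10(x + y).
Differentiate both sides with respect to x, treating y as y(x). By the chain rule, any term containing y contributes a factor of y' = dy/dx when we differentiate it.

Move every term to one side and write the relation as F(x, y) = 0. Term by term,
  d/dx[8x^3] = 24x^2
  d/dx[-10x] = -10
  d/dx[y^3] = 3y^2·y'
  d/dx[-10y] = -10·y'

The pieces without y' make up ∂F/∂x and the coefficient of y' is ∂F/∂y:
  ∂F/∂x = 24x^2 - 10,
  ∂F/∂y = 3y^2 - 10.

Since d/dx[F] = ∂F/∂x + (∂F/∂y)·y' = 0, solve for y':
  (∂F/∂y)·y' = -∂F/∂x
  dy/dx = -(∂F/∂x)/(∂F/∂y) = -(24x^2 - 10)/(3y^2 - 10) = 2(5 - 12x^2)/(3y^2 - 10)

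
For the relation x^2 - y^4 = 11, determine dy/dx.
Apply d/dx to both sides, remembering that y depends on x. Each occurrence of y therefore brings in a y' = dy/dx via the chain rule.

With F(x, y) equal to the left-hand side minus the right, differentiate F term by term:
  d/dx[x^2] = 2x
  d/dx[-y^4] = -4y^3·y'
  d/dx[-11] = 0
Adding these up, d/dx[F] = 0 becomes
  (2x) + (-4y^3)·y' = 0,
so isolating y',
  dy/dx = -(2x)/(-4y^3) = x/(2y^3)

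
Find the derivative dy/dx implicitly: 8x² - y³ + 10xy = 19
Apply d/dx to both sides, remembering that y depends on x. Each occurrence of y therefore brings in a y' = dy/dx via the chain rule.

With F(x, y) equal to the left-hand side minus the right, differentiate F term by term:
  d/dx[8x^2] = 16x
  d/dx[10xy] = 10x·y' + 10y
  d/dx[-y^3] = -3y^2·y'
  d/dx[-19] = 0
Adding these up, d/dx[F] = 0 becomes
  (16x + 10y) + (10x - 3y^2)·y' = 0,
so isolating y',
  dy/dx = -(16x + 10y)/(10x - 3y^2) = 2(-8x - 5y)/(10x - 3y^2)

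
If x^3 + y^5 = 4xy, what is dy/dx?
Apply d/dx to both sides, remembering that y depends on x. Each occurrence of y therefore brings in a y' = dy/dx via the chain rule.

With F(x, y) equal to the left-hand side minus the right, differentiate F term by term:
  d/dx[x^3] = 3x^2
  d/dx[-4xy] = -4x·y' - 4y
  d/dx[y^5] = 5y^4·y'
Adding these up, d/dx[F] = 0 becomes
  (3x^2 - 4y) + (-4x + 5y^4)·y' = 0,
so isolating y',
  dy/dx = -(3x^2 - 4y)/(-4x + 5y^4) = (3x^2 - 4y)/(4x - 5y^4)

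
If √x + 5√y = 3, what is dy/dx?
Apply d/dx to both sides, remembering that y depends on x. Each occurrence of y therefore brings in a y' = dy/dx via the chain rule.

With F(x, y) equal to the left-hand side minus the right, differentiate F term by term:
  d/dx[√(x)] = 1/(2√(x))
  d/dx[5√(y)] = 5·y'/(2√(y))
  d/dx[-3] = 0
Adding these up, d/dx[F] = 0 becomes
  (1/(2√(x))) + (5/(2√(y)))·y' = 0,
so isolating y',
  dy/dx = -(1/(2√(x)))/(5/(2√(y))) = -√(y)/(5√(x))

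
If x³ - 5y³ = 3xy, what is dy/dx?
Apply d/dx to both sides, remembering that y depends on x. Each occurrence of y therefore brings in a y' = dy/dx via the chain rule.

With F(x, y) equal to the left-hand side minus the right, differentiate F term by term:
  d/dx[x^3] = 3x^2
  d/dx[-3xy] = -3x·y' - 3y
  d/dx[-5y^3] = -15y^2·y'
Adding these up, d/dx[F] = 0 becomes
  (3x^2 - 3y) + (-3x - 15y^2)·y' = 0,
so isolating y',
  dy/dx = -(3x^2 - 3y)/(-3x - 15y^2) = (x^2 - y)/(x + 5y^2)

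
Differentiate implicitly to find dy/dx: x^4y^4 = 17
Take d/dx of both sides. Since y is implicitly a function of x, the chain rule attaches a y' = dy/dx factor whenever we differentiate through y.

Set F(x, y) = (left side) − (right side), so the curve is F = 0. Differentiating each term of F:
  d/dx[x^4y^4] = 4x^4y^3·y' + 4x^3y^4
  d/dx[-17] = 0

Collecting, the y'-free part is the partial derivative in x and the y' coefficient is the partial derivative in y:
  ∂F/∂x = 4x^3y^4
  ∂F/∂y = 4x^4y^3

so d/dx[F(x, y(x))] = ∂F/∂x + (∂F/∂y)·y' = 0. Rearranging,
  dy/dx = -(∂F/∂x)/(∂F/∂y) = -(4x^3y^4)/(4x^4y^3) = -y/x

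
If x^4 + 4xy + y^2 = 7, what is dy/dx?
Differentiate the relation implicitly: treat y = y(x) and apply the chain rule, so every y-derivative picks up a y' = dy/dx factor.

With everything moved to the left-hand side, differentiate term by term:
  d/dx[x^4] = 4x^3
  d/dx[4xy] = 4x·y' + 4y
  d/dx[y^2] = 2y·y'
  d/dx[-7] = 0

Separating the contributions that come from x directly and those that come through y:
  without y':      4x^3 + 4y
  multiplying y':  4x + 2y

so (4x^3 + 4y) + (4x + 2y)·y' = 0, and therefore
  dy/dx = -(4x^3 + 4y)/(4x + 2y) = 2(-x^3 - y)/(2x + y)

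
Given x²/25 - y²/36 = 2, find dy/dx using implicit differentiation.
Differentiate both sides with respect to x, treating y as y(x). By the chain rule, any term containing y contributes a factor of y' = dy/dx when we differentiate it.

Move every term to one side and write the relation as F(x, y) = 0. Term by term,
  d/dx[x^2/25] = 2x/25
  d/dx[-y^2/36] = -y·y'/18
  d/dx[-2] = 0

The pieces without y' make up ∂F/∂x and the coefficient of y' is ∂F/∂y:
  ∂F/∂x = 2x/25,
  ∂F/∂y = -y/18.

Since d/dx[F] = ∂F/∂x + (∂F/∂y)·y' = 0, solve for y':
  (∂F/∂y)·y' = -∂F/∂x
  dy/dx = -(∂F/∂x)/(∂F/∂y) = -(2x/25)/(-y/18) = 36x/(25y)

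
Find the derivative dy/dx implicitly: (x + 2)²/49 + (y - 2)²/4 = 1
Differentiate both sides with respect to x, treating y as y(x). By the chain rule, any term containing y contributes a factor of y' = dy/dx when we differentiate it.

Move every term to one side and write the relation as F(x, y) = 0. Term by term,
  d/dx[(x + 2)^2/49] = 2x/49 + 4/49
  d/dx[(y - 2)^2/4] = y'(y - 2)/2
  d/dx[-1] = 0

The pieces without y' make up ∂F/∂x and the coefficient of y' is ∂F/∂y:
  ∂F/∂x = 2x/49 + 4/49,
  ∂F/∂y = y/2 - 1.

Since d/dx[F] = ∂F/∂x + (∂F/∂y)·y' = 0, solve for y':
  (∂F/∂y)·y' = -∂F/∂x
  dy/dx = -(∂F/∂x)/(∂F/∂y) = -(2x/49 + 4/49)/(y/2 - 1)
        = -(2(x + 2)/49)/((y - 2)/2) = 4(-x - 2)/(49(y - 2))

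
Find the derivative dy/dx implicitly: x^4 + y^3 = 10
Differentiate the relation implicitly: treat y = y(x) and apply the chain rule, so every y-derivative picks up a y' = dy/dx factor.

With everything moved to the left-hand side, differentiate term by term:
  d/dx[x^4] = 4x^3
  d/dx[y^3] = 3y^2·y'
  d/dx[-10] = 0

Separating the contributions that come from x directly and those that come through y:
  without y':      4x^3
  multiplying y':  3y^2

so (4x^3) + (3y^2)·y' = 0, and therefore
  dy/dx = -(4x^3)/(3y^2) = -4x^3/(3y^2)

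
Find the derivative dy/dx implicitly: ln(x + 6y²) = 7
Apply d/dx to both sides, remembering that y depends on x. Each occurrence of y therefore brings in a y' = dy/dx via the chain rule.

With F(x, y) equal to the left-hand side minus the right, differentiate F term by term:
  d/dx[ln(x + 6y^2)] = (12y·y' + 1)/(x + 6y^2)
  d/dx[-7] = 0
Adding these up, d/dx[F] = 0 becomes
  (1/(x + 6y^2)) + (12y/(x + 6y^2))·y' = 0,
so isolating y',
  dy/dx = -(1/(x + 6y^2))/(12y/(x + 6y^2)) = -1/(12y)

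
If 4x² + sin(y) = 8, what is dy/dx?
Differentiate the relation implicitly: treat y = y(x) and apply the chain rule, so every y-derivative picks up a y' = dy/dx factor.

With everything moved to the left-hand side, differentiate term by term:
  d/dx[4x^2] = 8x
  d/dx[sin(y)] = y'·cos(y)
  d/dx[-8] = 0

Separating the contributions that come from x directly and those that come through y:
  without y':      8x
  multiplying y':  cos(y)

so (8x) + (cos(y))·y' = 0, and therefore
  dy/dx = -(8x)/(cos(y)) = -8x/cos(y)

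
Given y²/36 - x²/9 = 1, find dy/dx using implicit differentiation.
Differentiate the relation implicitly: treat y = y(x) and apply the chain rule, so every y-derivative picks up a y' = dy/dx factor.

With everything moved to the left-hand side, differentiate term by term:
  d/dx[-x^2/9] = -2x/9
  d/dx[y^2/36] = y·y'/18
  d/dx[-1] = 0

Separating the contributions that come from x directly and those that come through y:
  without y':      -2x/9
  multiplying y':  y/18

so (-2x/9) + (y/18)·y' = 0, and therefore
  dy/dx = -(-2x/9)/(y/18) = 4x/y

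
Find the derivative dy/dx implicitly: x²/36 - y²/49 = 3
Differentiate both sides with respect to x, treating y as y(x). By the chain rule, any term containing y contributes a factor of y' = dy/dx when we differentiate it.

Move every term to one side and write the relation as F(x, y) = 0. Term by term,
  d/dx[x^2/36] = x/18
  d/dx[-y^2/49] = -2y·y'/49
  d/dx[-3] = 0

The pieces without y' make up ∂F/∂x and the coefficient of y' is ∂F/∂y:
  ∂F/∂x = x/18,
  ∂F/∂y = -2y/49.

Since d/dx[F] = ∂F/∂x + (∂F/∂y)·y' = 0, solve for y':
  (∂F/∂y)·y' = -∂F/∂x
  dy/dx = -(∂F/∂x)/(∂F/∂y) = -(x/18)/(-2y/49) = 49x/(36y)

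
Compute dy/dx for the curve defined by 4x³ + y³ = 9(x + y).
Differentiate both sides with respect to x, treating y as y(x). By the chain rule, any term containing y contributes a factor of y' = dy/dx when we differentiate it.

Move every term to one side and write the relation as F(x, y) = 0. Term by term,
  d/dx[4x^3] = 12x^2
  d/dx[-9x] = -9
  d/dx[y^3] = 3y^2·y'
  d/dx[-9y] = -9·y'

The pieces without y' make up ∂F/∂x and the coefficient of y' is ∂F/∂y:
  ∂F/∂x = 12x^2 - 9,
  ∂F/∂y = 3y^2 - 9.

Since d/dx[F] = ∂F/∂x + (∂F/∂y)·y' = 0, solve for y':
  (∂F/∂y)·y' = -∂F/∂x
  dy/dx = -(∂F/∂x)/(∂F/∂y) = -(12x^2 - 9)/(3y^2 - 9) = (3 - 4x^2)/(y^2 - 3)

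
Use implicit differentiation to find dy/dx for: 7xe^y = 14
Differentiate both sides with respect to x, treating y as y(x). By the chain rule, any term containing y contributes a factor of y' = dy/dx when we differentiate it.

Move every term to one side and write the relation as F(x, y) = 0. Term by term,
  d/dx[7x·e^(y)] = 7x·y'·e^(y) + 7e^(y)
  d/dx[-14] = 0

The pieces without y' make up ∂F/∂x and the coefficient of y' is ∂F/∂y:
  ∂F/∂x = 7e^(y),
  ∂F/∂y = 7x·e^(y).

Since d/dx[F] = ∂F/∂x + (∂F/∂y)·y' = 0, solve for y':
  (∂F/∂y)·y' = -∂F/∂x
  dy/dx = -(∂F/∂x)/(∂F/∂y) = -(7e^(y))/(7x·e^(y)) = -1/x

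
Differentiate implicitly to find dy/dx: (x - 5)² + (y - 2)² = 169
Differentiate the relation implicitly: treat y = y(x) and apply the chain rule, so every y-derivative picks up a y' = dy/dx factor.

With everything moved to the left-hand side, differentiate term by term:
  d/dx[(x - 5)^2] = 2x - 10
  d/dx[(y - 2)^2] = 2·y'(y - 2)
  d/dx[-169] = 0

Separating the contributions that come from x directly and those that come through y:
  without y':      2x - 10
  multiplying y':  2y - 4

so (2x - 10) + (2y - 4)·y' = 0, and therefore
  dy/dx = -(2x - 10)/(2y - 4) = (5 - x)/(y - 2)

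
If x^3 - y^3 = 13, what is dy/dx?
Differentiate the relation implicitly: treat y = y(x) and apply the chain rule, so every y-derivative picks up a y' = dy/dx factor.

With everything moved to the left-hand side, differentiate term by term:
  d/dx[x^3] = 3x^2
  d/dx[-y^3] = -3y^2·y'
  d/dx[-13] = 0

Separating the contributions that come from x directly and those that come through y:
  without y':      3x^2
  multiplying y':  -3y^2

so (3x^2) + (-3y^2)·y' = 0, and therefore
  dy/dx = -(3x^2)/(-3y^2) = x^2/y^2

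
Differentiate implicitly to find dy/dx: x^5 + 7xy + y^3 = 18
Apply d/dx to both sides, remembering that y depends on x. Each occurrence of y therefore brings in a y' = dy/dx via the chain rule.

With F(x, y) equal to the left-hand side minus the right, differentiate F term by term:
  d/dx[x^5] = 5x^4
  d/dx[7xy] = 7x·y' + 7y
  d/dx[y^3] = 3y^2·y'
  d/dx[-18] = 0
Adding these up, d/dx[F] = 0 becomes
  (5x^4 + 7y) + (7x + 3y^2)·y' = 0,
so isolating y',
  dy/dx = -(5x^4 + 7y)/(7x + 3y^2) = (-5x^4 - 7y)/(7x + 3y^2)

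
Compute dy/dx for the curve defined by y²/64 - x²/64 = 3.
Apply d/dx to both sides, remembering that y depends on x. Each occurrence of y therefore brings in a y' = dy/dx via the chain rule.

With F(x, y) equal to the left-hand side minus the right, differentiate F term by term:
  d/dx[-x^2/64] = -x/32
  d/dx[y^2/64] = y·y'/32
  d/dx[-3] = 0
Adding these up, d/dx[F] = 0 becomes
  (-x/32) + (y/32)·y' = 0,
so isolating y',
  dy/dx = -(-x/32)/(y/32) = x/y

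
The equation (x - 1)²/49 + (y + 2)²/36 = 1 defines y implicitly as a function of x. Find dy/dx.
Take d/dx of both sides. Since y is implicitly a function of x, the chain rule attaches a y' = dy/dx factor whenever we differentiate through y.

Set F(x, y) = (left side) − (right side), so the curve is F = 0. Differentiating each term of F:
  d/dx[(x - 1)^2/49] = 2x/49 - 2/49
  d/dx[(y + 2)^2/36] = y'(y + 2)/18
  d/dx[-1] = 0

Collecting, the y'-free part is the partial derivative in x and the y' coefficient is the partial derivative in y:
  ∂F/∂x = 2x/49 - 2/49
  ∂F/∂y = y/18 + 1/9

so d/dx[F(x, y(x))] = ∂F/∂x + (∂F/∂y)·y' = 0. Rearranging,
  dy/dx = -(∂F/∂x)/(∂F/∂y) = -(2x/49 - 2/49)/(y/18 + 1/9)
        = -(2(x - 1)/49)/((y + 2)/18) = 36(1 - x)/(49(y + 2))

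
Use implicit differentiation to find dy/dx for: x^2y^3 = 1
Take d/dx of both sides. Since y is implicitly a function of x, the chain rule attaches a y' = dy/dx factor whenever we differentiate through y.

Set F(x, y) = (left side) − (right side), so the curve is F = 0. Differentiating each term of F:
  d/dx[x^2y^3] = 3x^2y^2·y' + 2xy^3
  d/dx[-1] = 0

Collecting, the y'-free part is the partial derivative in x and the y' coefficient is the partial derivative in y:
  ∂F/∂x = 2xy^3
  ∂F/∂y = 3x^2y^2

so d/dx[F(x, y(x))] = ∂F/∂x + (∂F/∂y)·y' = 0. Rearranging,
  dy/dx = -(∂F/∂x)/(∂F/∂y) = -(2xy^3)/(3x^2y^2) = -2y/(3x)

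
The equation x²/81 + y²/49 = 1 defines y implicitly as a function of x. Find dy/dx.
Apply d/dx to both sides, remembering that y depends on x. Each occurrence of y therefore brings in a y' = dy/dx via the chain rule.

With F(x, y) equal to the left-hand side minus the right, differentiate F term by term:
  d/dx[x^2/81] = 2x/81
  d/dx[y^2/49] = 2y·y'/49
  d/dx[-1] = 0
Adding these up, d/dx[F] = 0 becomes
  (2x/81) + (2y/49)·y' = 0,
so isolating y',
  dy/dx = -(2x/81)/(2y/49) = -49x/(81y)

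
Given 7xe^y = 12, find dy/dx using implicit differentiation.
Apply d/dx to both sides, remembering that y depends on x. Each occurrence of y therefore brings in a y' = dy/dx via the chain rule.

With F(x, y) equal to the left-hand side minus the right, differentiate F term by term:
  d/dx[7x·e^(y)] = 7x·y'·e^(y) + 7e^(y)
  d/dx[-12] = 0
Adding these up, d/dx[F] = 0 becomes
  (7e^(y)) + (7x·e^(y))·y' = 0,
so isolating y',
  dy/dx = -(7e^(y))/(7x·e^(y)) = -1/x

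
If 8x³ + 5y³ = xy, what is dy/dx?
Differentiate both sides with respect to x, treating y as y(x). By the chain rule, any term containing y contributes a factor of y' = dy/dx when we differentiate it.

Move every term to one side and write the relation as F(x, y) = 0. Term by term,
  d/dx[8x^3] = 24x^2
  d/dx[-xy] = -x·y' - y
  d/dx[5y^3] = 15y^2·y'

The pieces without y' make up ∂F/∂x and the coefficient of y' is ∂F/∂y:
  ∂F/∂x = 24x^2 - y,
  ∂F/∂y = -x + 15y^2.

Since d/dx[F] = ∂F/∂x + (∂F/∂y)·y' = 0, solve for y':
  (∂F/∂y)·y' = -∂F/∂x
  dy/dx = -(∂F/∂x)/(∂F/∂y) = -(24x^2 - y)/(-x + 15y^2) = (24x^2 - y)/(x - 15y^2)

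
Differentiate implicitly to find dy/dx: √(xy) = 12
Take d/dx of both sides. Since y is implicitly a function of x, the chain rule attaches a y' = dy/dx factor whenever we differentiate through y.

Set F(x, y) = (left side) − (right side), so the curve is F = 0. Differentiating each term of F:
  d/dx[√(xy)] = √(xy)(x·y'/2 + y/2)/(xy)
  d/dx[-12] = 0

Collecting, the y'-free part is the partial derivative in x and the y' coefficient is the partial derivative in y:
  ∂F/∂x = √(xy)/(2x)
  ∂F/∂y = √(xy)/(2y)

so d/dx[F(x, y(x))] = ∂F/∂x + (∂F/∂y)·y' = 0. Rearranging,
  dy/dx = -(∂F/∂x)/(∂F/∂y) = -(√(xy)/(2x))/(√(xy)/(2y)) = -y/x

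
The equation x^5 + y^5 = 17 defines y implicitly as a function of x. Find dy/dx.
Apply d/dx to both sides, remembering that y depends on x. Each occurrence of y therefore brings in a y' = dy/dx via the chain rule.

With F(x, y) equal to the left-hand side minus the right, differentiate F term by term:
  d/dx[x^5] = 5x^4
  d/dx[y^5] = 5y^4·y'
  d/dx[-17] = 0
Adding these up, d/dx[F] = 0 becomes
  (5x^4) + (5y^4)·y' = 0,
so isolating y',
  dy/dx = -(5x^4)/(5y^4) = -x^4/y^4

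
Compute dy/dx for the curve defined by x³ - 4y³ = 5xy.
Differentiate the relation implicitly: treat y = y(x) and apply the chain rule, so every y-derivative picks up a y' = dy/dx factor.

With everything moved to the left-hand side, differentiate term by term:
  d/dx[x^3] = 3x^2
  d/dx[-5xy] = -5x·y' - 5y
  d/dx[-4y^3] = -12y^2·y'

Separating the contributions that come from x directly and those that come through y:
  without y':      3x^2 - 5y
  multiplying y':  -5x - 12y^2

so (3x^2 - 5y) + (-5x - 12y^2)·y' = 0, and therefore
  dy/dx = -(3x^2 - 5y)/(-5x - 12y^2) = (3x^2 - 5y)/(5x + 12y^2)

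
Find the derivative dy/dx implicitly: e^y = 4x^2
Differentiate the relation implicitly: treat y = y(x) and apply the chain rule, so every y-derivative picks up a y' = dy/dx factor.

With everything moved to the left-hand side, differentiate term by term:
  d/dx[-4x^2] = -8x
  d/dx[e^(y)] = y'·e^(y)

Separating the contributions that come from x directly and those that come through y:
  without y':      -8x
  multiplying y':  e^(y)

so (-8x) + (e^(y))·y' = 0, and therefore
  dy/dx = -(-8x)/(e^(y)) = 8x·e^(-y)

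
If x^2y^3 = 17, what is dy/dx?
Differentiate both sides with respect to x, treating y as y(x). By the chain rule, any term containing y contributes a factor of y' = dy/dx when we differentiate it.

Move every term to one side and write the relation as F(x, y) = 0. Term by term,
  d/dx[x^2y^3] = 3x^2y^2·y' + 2xy^3
  d/dx[-17] = 0

The pieces without y' make up ∂F/∂x and the coefficient of y' is ∂F/∂y:
  ∂F/∂x = 2xy^3,
  ∂F/∂y = 3x^2y^2.

Since d/dx[F] = ∂F/∂x + (∂F/∂y)·y' = 0, solve for y':
  (∂F/∂y)·y' = -∂F/∂x
  dy/dx = -(∂F/∂x)/(∂F/∂y) = -(2xy^3)/(3x^2y^2) = -2y/(3x)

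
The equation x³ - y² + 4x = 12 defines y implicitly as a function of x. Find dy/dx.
Differentiate the relation implicitly: treat y = y(x) and apply the chain rule, so every y-derivative picks up a y' = dy/dx factor.

With everything moved to the left-hand side, differentiate term by term:
  d/dx[x^3] = 3x^2
  d/dx[4x] = 4
  d/dx[-y^2] = -2y·y'
  d/dx[-12] = 0

Separating the contributions that come from x directly and those that come through y:
  without y':      3x^2 + 4
  multiplying y':  -2y

so (3x^2 + 4) + (-2y)·y' = 0, and therefore
  dy/dx = -(3x^2 + 4)/(-2y) = (3x^2 + 4)/(2y)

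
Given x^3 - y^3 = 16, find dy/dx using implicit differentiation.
Apply d/dx to both sides, remembering that y depends on x. Each occurrence of y therefore brings in a y' = dy/dx via the chain rule.

With F(x, y) equal to the left-hand side minus the right, differentiate F term by term:
  d/dx[x^3] = 3x^2
  d/dx[-y^3] = -3y^2·y'
  d/dx[-16] = 0
Adding these up, d/dx[F] = 0 becomes
  (3x^2) + (-3y^2)·y' = 0,
so isolating y',
  dy/dx = -(3x^2)/(-3y^2) = x^2/y^2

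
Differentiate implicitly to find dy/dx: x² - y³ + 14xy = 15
Differentiate both sides with respect to x, treating y as y(x). By the chain rule, any term containing y contributes a factor of y' = dy/dx when we differentiate it.

Move every term to one side and write the relation as F(x, y) = 0. Term by term,
  d/dx[x^2] = 2x
  d/dx[14xy] = 14x·y' + 14y
  d/dx[-y^3] = -3y^2·y'
  d/dx[-15] = 0

The pieces without y' make up ∂F/∂x and the coefficient of y' is ∂F/∂y:
  ∂F/∂x = 2x + 14y,
  ∂F/∂y = 14x - 3y^2.

Since d/dx[F] = ∂F/∂x + (∂F/∂y)·y' = 0, solve for y':
  (∂F/∂y)·y' = -∂F/∂x
  dy/dx = -(∂F/∂x)/(∂F/∂y) = -(2x + 14y)/(14x - 3y^2) = 2(-x - 7y)/(14x - 3y^2)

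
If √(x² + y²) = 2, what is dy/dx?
Apply d/dx to both sides, remembering that y depends on x. Each occurrence of y therefore brings in a y' = dy/dx via the chain rule.

With F(x, y) equal to the left-hand side minus the right, differentiate F term by term:
  d/dx[√(x^2 + y^2)] = (x + y·y')/√(x^2 + y^2)
  d/dx[-2] = 0
Adding these up, d/dx[F] = 0 becomes
  (x/√(x^2 + y^2)) + (y/√(x^2 + y^2))·y' = 0,
so isolating y',
  dy/dx = -(x/√(x^2 + y^2))/(y/√(x^2 + y^2)) = -x/y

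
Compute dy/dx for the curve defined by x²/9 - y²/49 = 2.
Differentiate both sides with respect to x, treating y as y(x). By the chain rule, any term containing y contributes a factor of y' = dy/dx when we differentiate it.

Move every term to one side and write the relation as F(x, y) = 0. Term by term,
  d/dx[x^2/9] = 2x/9
  d/dx[-y^2/49] = -2y·y'/49
  d/dx[-2] = 0

The pieces without y' make up ∂F/∂x and the coefficient of y' is ∂F/∂y:
  ∂F/∂x = 2x/9,
  ∂F/∂y = -2y/49.

Since d/dx[F] = ∂F/∂x + (∂F/∂y)·y' = 0, solve for y':
  (∂F/∂y)·y' = -∂F/∂x
  dy/dx = -(∂F/∂x)/(∂F/∂y) = -(2x/9)/(-2y/49) = 49x/(9y)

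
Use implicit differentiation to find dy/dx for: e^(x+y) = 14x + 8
Differentiate the relation implicitly: treat y = y(x) and apply the chain rule, so every y-derivative picks up a y' = dy/dx factor.

With everything moved to the left-hand side, differentiate term by term:
  d/dx[-14x] = -14
  d/dx[e^(x + y)] = (y' + 1)·e^(x + y)
  d/dx[-8] = 0

Separating the contributions that come from x directly and those that come through y:
  without y':      e^(x + y) - 14
  multiplying y':  e^(x + y)

so (e^(x + y) - 14) + (e^(x + y))·y' = 0, and therefore
  dy/dx = -(e^(x + y) - 14)/(e^(x + y)) = 14e^(-x - y) - 1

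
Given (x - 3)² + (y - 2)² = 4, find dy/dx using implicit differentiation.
Differentiate the relation implicitly: treat y = y(x) and apply the chain rule, so every y-derivative picks up a y' = dy/dx factor.

With everything moved to the left-hand side, differentiate term by term:
  d/dx[(x - 3)^2] = 2x - 6
  d/dx[(y - 2)^2] = 2·y'(y - 2)
  d/dx[-4] = 0

Separating the contributions that come from x directly and those that come through y:
  without y':      2x - 6
  multiplying y':  2y - 4

so (2x - 6) + (2y - 4)·y' = 0, and therefore
  dy/dx = -(2x - 6)/(2y - 4) = (3 - x)/(y - 2)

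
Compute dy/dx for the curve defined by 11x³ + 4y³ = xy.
Apply d/dx to both sides, remembering that y depends on x. Each occurrence of y therefore brings in a y' = dy/dx via the chain rule.

With F(x, y) equal to the left-hand side minus the right, differentiate F term by term:
  d/dx[11x^3] = 33x^2
  d/dx[-xy] = -x·y' - y
  d/dx[4y^3] = 12y^2·y'
Adding these up, d/dx[F] = 0 becomes
  (33x^2 - y) + (-x + 12y^2)·y' = 0,
so isolating y',
  dy/dx = -(33x^2 - y)/(-x + 12y^2) = (33x^2 - y)/(x - 12y^2)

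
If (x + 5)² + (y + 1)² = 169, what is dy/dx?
Apply d/dx to both sides, remembering that y depends on x. Each occurrence of y therefore brings in a y' = dy/dx via the chain rule.

With F(x, y) equal to the left-hand side minus the right, differentiate F term by term:
  d/dx[(x + 5)^2] = 2x + 10
  d/dx[(y + 1)^2] = 2·y'(y + 1)
  d/dx[-169] = 0
Adding these up, d/dx[F] = 0 becomes
  (2x + 10) + (2y + 2)·y' = 0,
so isolating y',
  dy/dx = -(2x + 10)/(2y + 2) = (-x - 5)/(y + 1)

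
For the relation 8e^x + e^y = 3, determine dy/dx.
Differentiate both sides with respect to x, treating y as y(x). By the chain rule, any term containing y contributes a factor of y' = dy/dx when we differentiate it.

Move every term to one side and write the relation as F(x, y) = 0. Term by term,
  d/dx[8e^(x)] = 8e^(x)
  d/dx[e^(y)] = y'·e^(y)
  d/dx[-3] = 0

The pieces without y' make up ∂F/∂x and the coefficient of y' is ∂F/∂y:
  ∂F/∂x = 8e^(x),
  ∂F/∂y = e^(y).

Since d/dx[F] = ∂F/∂x + (∂F/∂y)·y' = 0, solve for y':
  (∂F/∂y)·y' = -∂F/∂x
  dy/dx = -(∂F/∂x)/(∂F/∂y) = -(8e^(x))/(e^(y)) = -8e^(x - y)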